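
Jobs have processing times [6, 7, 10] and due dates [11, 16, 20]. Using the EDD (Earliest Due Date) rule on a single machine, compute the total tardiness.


Sort by due date (EDD order): [(6, 11), (7, 16), (10, 20)]
Compute completion times and tardiness:
  Job 1: p=6, d=11, C=6, tardiness=max(0,6-11)=0
  Job 2: p=7, d=16, C=13, tardiness=max(0,13-16)=0
  Job 3: p=10, d=20, C=23, tardiness=max(0,23-20)=3
Total tardiness = 3

3


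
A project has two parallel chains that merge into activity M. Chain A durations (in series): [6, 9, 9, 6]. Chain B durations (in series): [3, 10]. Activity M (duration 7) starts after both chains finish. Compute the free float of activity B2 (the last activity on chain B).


ES(B2) = sum of predecessors on chain B = 3
EF(B2) = ES + duration = 3 + 10 = 13
Successor of B2 is M. ES(M) = max(sum(A), sum(B)) = max(30, 13) = 30
Free float = ES(successor) - EF(current) = 30 - 13 = 17

17


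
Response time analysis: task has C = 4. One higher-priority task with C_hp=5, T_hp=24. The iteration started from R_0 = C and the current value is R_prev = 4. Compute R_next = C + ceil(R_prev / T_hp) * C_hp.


R_next = C + ceil(R_prev / T_hp) * C_hp
ceil(4 / 24) = ceil(0.1667) = 1
Interference = 1 * 5 = 5
R_next = 4 + 5 = 9

9


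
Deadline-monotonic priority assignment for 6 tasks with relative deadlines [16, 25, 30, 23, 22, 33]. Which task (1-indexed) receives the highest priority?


Sort tasks by relative deadline (ascending):
  Task 1: deadline = 16
  Task 5: deadline = 22
  Task 4: deadline = 23
  Task 2: deadline = 25
  Task 3: deadline = 30
  Task 6: deadline = 33
Priority order (highest first): [1, 5, 4, 2, 3, 6]
Highest priority task = 1

1


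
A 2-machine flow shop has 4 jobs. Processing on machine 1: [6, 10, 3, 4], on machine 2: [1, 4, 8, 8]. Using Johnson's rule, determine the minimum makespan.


Apply Johnson's rule:
  Group 1 (a <= b): [(3, 3, 8), (4, 4, 8)]
  Group 2 (a > b): [(2, 10, 4), (1, 6, 1)]
Optimal job order: [3, 4, 2, 1]
Schedule:
  Job 3: M1 done at 3, M2 done at 11
  Job 4: M1 done at 7, M2 done at 19
  Job 2: M1 done at 17, M2 done at 23
  Job 1: M1 done at 23, M2 done at 24
Makespan = 24

24


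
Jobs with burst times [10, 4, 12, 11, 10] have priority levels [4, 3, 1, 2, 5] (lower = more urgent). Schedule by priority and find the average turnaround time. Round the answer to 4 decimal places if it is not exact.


Sort by priority (ascending = highest first):
Order: [(1, 12), (2, 11), (3, 4), (4, 10), (5, 10)]
Completion times:
  Priority 1, burst=12, C=12
  Priority 2, burst=11, C=23
  Priority 3, burst=4, C=27
  Priority 4, burst=10, C=37
  Priority 5, burst=10, C=47
Average turnaround = 146/5 = 29.2

29.2


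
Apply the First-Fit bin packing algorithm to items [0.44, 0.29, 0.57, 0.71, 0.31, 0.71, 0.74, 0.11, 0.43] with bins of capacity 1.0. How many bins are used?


Place items sequentially using First-Fit:
  Item 0.44 -> new Bin 1
  Item 0.29 -> Bin 1 (now 0.73)
  Item 0.57 -> new Bin 2
  Item 0.71 -> new Bin 3
  Item 0.31 -> Bin 2 (now 0.88)
  Item 0.71 -> new Bin 4
  Item 0.74 -> new Bin 5
  Item 0.11 -> Bin 1 (now 0.84)
  Item 0.43 -> new Bin 6
Total bins used = 6

6


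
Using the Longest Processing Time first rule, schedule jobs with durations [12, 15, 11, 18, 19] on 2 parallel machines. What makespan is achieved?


Sort jobs in decreasing order (LPT): [19, 18, 15, 12, 11]
Assign each job to the least loaded machine:
  Machine 1: jobs [19, 12, 11], load = 42
  Machine 2: jobs [18, 15], load = 33
Makespan = max load = 42

42


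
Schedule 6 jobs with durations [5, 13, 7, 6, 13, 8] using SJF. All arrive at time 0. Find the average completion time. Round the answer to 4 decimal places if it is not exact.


SJF order (ascending): [5, 6, 7, 8, 13, 13]
Completion times:
  Job 1: burst=5, C=5
  Job 2: burst=6, C=11
  Job 3: burst=7, C=18
  Job 4: burst=8, C=26
  Job 5: burst=13, C=39
  Job 6: burst=13, C=52
Average completion = 151/6 = 25.1667

25.1667


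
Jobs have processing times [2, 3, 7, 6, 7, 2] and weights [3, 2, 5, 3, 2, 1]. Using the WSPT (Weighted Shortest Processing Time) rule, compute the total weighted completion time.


Compute p/w ratios and sort ascending (WSPT): [(2, 3), (7, 5), (3, 2), (6, 3), (2, 1), (7, 2)]
Compute weighted completion times:
  Job (p=2,w=3): C=2, w*C=3*2=6
  Job (p=7,w=5): C=9, w*C=5*9=45
  Job (p=3,w=2): C=12, w*C=2*12=24
  Job (p=6,w=3): C=18, w*C=3*18=54
  Job (p=2,w=1): C=20, w*C=1*20=20
  Job (p=7,w=2): C=27, w*C=2*27=54
Total weighted completion time = 203

203


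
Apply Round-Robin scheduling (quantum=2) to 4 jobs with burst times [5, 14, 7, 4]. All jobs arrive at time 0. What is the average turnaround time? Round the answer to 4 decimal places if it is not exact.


Time quantum = 2
Execution trace:
  J1 runs 2 units, time = 2
  J2 runs 2 units, time = 4
  J3 runs 2 units, time = 6
  J4 runs 2 units, time = 8
  J1 runs 2 units, time = 10
  J2 runs 2 units, time = 12
  J3 runs 2 units, time = 14
  J4 runs 2 units, time = 16
  J1 runs 1 units, time = 17
  J2 runs 2 units, time = 19
  J3 runs 2 units, time = 21
  J2 runs 2 units, time = 23
  J3 runs 1 units, time = 24
  J2 runs 2 units, time = 26
  J2 runs 2 units, time = 28
  J2 runs 2 units, time = 30
Finish times: [17, 30, 24, 16]
Average turnaround = 87/4 = 21.75

21.75


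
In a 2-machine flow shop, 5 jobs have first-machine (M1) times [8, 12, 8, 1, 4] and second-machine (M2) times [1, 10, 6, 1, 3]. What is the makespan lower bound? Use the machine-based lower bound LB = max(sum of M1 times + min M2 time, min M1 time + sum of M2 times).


LB1 = sum(M1 times) + min(M2 times) = 33 + 1 = 34
LB2 = min(M1 times) + sum(M2 times) = 1 + 21 = 22
Lower bound = max(LB1, LB2) = max(34, 22) = 34

34


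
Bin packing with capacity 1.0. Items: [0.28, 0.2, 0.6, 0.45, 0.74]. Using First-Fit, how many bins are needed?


Place items sequentially using First-Fit:
  Item 0.28 -> new Bin 1
  Item 0.2 -> Bin 1 (now 0.48)
  Item 0.6 -> new Bin 2
  Item 0.45 -> Bin 1 (now 0.93)
  Item 0.74 -> new Bin 3
Total bins used = 3

3


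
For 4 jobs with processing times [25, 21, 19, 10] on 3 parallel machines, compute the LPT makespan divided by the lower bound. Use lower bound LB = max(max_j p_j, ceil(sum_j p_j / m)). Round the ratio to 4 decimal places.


LPT order: [25, 21, 19, 10]
Machine loads after assignment: [25, 21, 29]
LPT makespan = 29
Lower bound = max(max_job, ceil(total/3)) = max(25, 25) = 25
Ratio = 29 / 25 = 1.16

1.16


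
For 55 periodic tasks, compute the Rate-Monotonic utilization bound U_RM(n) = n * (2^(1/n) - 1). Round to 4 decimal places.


Compute 2^(1/55) = 1.0126824244
Subtract 1: 1.0126824244 - 1 = 0.0126824244
Multiply by n: 55 * 0.0126824244 = 0.6975333420
Round to 4 dp: 0.6975

0.6975


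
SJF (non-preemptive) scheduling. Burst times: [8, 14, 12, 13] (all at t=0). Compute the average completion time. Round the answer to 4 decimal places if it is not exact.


SJF order (ascending): [8, 12, 13, 14]
Completion times:
  Job 1: burst=8, C=8
  Job 2: burst=12, C=20
  Job 3: burst=13, C=33
  Job 4: burst=14, C=47
Average completion = 108/4 = 27.0

27.0


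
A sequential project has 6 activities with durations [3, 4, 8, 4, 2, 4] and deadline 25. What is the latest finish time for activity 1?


LF(activity 1) = deadline - sum of successor durations
Successors: activities 2 through 6 with durations [4, 8, 4, 2, 4]
Sum of successor durations = 22
LF = 25 - 22 = 3

3


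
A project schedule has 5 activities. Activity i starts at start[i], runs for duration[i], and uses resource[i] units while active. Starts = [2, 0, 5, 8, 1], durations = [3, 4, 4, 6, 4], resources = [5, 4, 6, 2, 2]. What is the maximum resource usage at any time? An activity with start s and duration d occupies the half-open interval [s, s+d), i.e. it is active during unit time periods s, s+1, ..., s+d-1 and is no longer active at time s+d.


Each activity i is active on [start_i, start_i + duration_i).
Compute total resource usage per time slot:
  t=0: active resources = [4], total = 4
  t=1: active resources = [4, 2], total = 6
  t=2: active resources = [5, 4, 2], total = 11
  t=3: active resources = [5, 4, 2], total = 11
  t=4: active resources = [5, 2], total = 7
  t=5: active resources = [6], total = 6
  t=6: active resources = [6], total = 6
  t=7: active resources = [6], total = 6
  t=8: active resources = [6, 2], total = 8
  t=9: active resources = [2], total = 2
  t=10: active resources = [2], total = 2
  t=11: active resources = [2], total = 2
  t=12: active resources = [2], total = 2
  t=13: active resources = [2], total = 2
Peak resource demand = 11

11


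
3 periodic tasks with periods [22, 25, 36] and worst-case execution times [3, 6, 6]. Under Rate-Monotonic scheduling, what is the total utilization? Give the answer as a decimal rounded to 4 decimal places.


Compute individual utilizations (exact fractions):
  Task 1: C/T = 3/22 (approx. 0.1364)
  Task 2: C/T = 6/25 (approx. 0.24)
  Task 3: C/T = 6/36 = 1/6 (approx. 0.1667)
Total utilization U = 3/22 + 6/25 + 1/6 = 448/825
Rounded to 4 decimal places: U = 0.5430
RM (Liu & Layland) bound for 3 tasks = 0.779763; compare with U = 448/825 (approx. 0.543030)
U <= bound, so schedulable by RM sufficient condition.

0.5430


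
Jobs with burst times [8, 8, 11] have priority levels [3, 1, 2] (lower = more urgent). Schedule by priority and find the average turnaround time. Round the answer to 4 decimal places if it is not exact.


Sort by priority (ascending = highest first):
Order: [(1, 8), (2, 11), (3, 8)]
Completion times:
  Priority 1, burst=8, C=8
  Priority 2, burst=11, C=19
  Priority 3, burst=8, C=27
Average turnaround = 54/3 = 18.0

18.0


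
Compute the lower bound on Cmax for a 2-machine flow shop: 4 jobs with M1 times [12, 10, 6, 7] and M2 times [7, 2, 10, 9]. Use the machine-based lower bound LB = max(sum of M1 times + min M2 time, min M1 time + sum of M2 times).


LB1 = sum(M1 times) + min(M2 times) = 35 + 2 = 37
LB2 = min(M1 times) + sum(M2 times) = 6 + 28 = 34
Lower bound = max(LB1, LB2) = max(37, 34) = 37

37


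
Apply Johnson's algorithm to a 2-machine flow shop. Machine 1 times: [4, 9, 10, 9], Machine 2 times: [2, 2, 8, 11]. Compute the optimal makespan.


Apply Johnson's rule:
  Group 1 (a <= b): [(4, 9, 11)]
  Group 2 (a > b): [(3, 10, 8), (1, 4, 2), (2, 9, 2)]
Optimal job order: [4, 3, 1, 2]
Schedule:
  Job 4: M1 done at 9, M2 done at 20
  Job 3: M1 done at 19, M2 done at 28
  Job 1: M1 done at 23, M2 done at 30
  Job 2: M1 done at 32, M2 done at 34
Makespan = 34

34


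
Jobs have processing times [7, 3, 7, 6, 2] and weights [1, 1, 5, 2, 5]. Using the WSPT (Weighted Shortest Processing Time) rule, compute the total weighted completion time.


Compute p/w ratios and sort ascending (WSPT): [(2, 5), (7, 5), (3, 1), (6, 2), (7, 1)]
Compute weighted completion times:
  Job (p=2,w=5): C=2, w*C=5*2=10
  Job (p=7,w=5): C=9, w*C=5*9=45
  Job (p=3,w=1): C=12, w*C=1*12=12
  Job (p=6,w=2): C=18, w*C=2*18=36
  Job (p=7,w=1): C=25, w*C=1*25=25
Total weighted completion time = 128

128


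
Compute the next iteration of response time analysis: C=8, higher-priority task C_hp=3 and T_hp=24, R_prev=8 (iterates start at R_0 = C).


R_next = C + ceil(R_prev / T_hp) * C_hp
ceil(8 / 24) = ceil(0.3333) = 1
Interference = 1 * 3 = 3
R_next = 8 + 3 = 11

11


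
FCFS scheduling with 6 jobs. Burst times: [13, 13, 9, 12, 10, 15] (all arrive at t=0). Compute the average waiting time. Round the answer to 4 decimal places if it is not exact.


FCFS order (as given): [13, 13, 9, 12, 10, 15]
Waiting times:
  Job 1: wait = 0
  Job 2: wait = 13
  Job 3: wait = 26
  Job 4: wait = 35
  Job 5: wait = 47
  Job 6: wait = 57
Sum of waiting times = 178
Average waiting time = 178/6 = 29.6667

29.6667


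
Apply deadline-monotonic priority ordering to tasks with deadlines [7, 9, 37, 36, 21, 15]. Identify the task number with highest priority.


Sort tasks by relative deadline (ascending):
  Task 1: deadline = 7
  Task 2: deadline = 9
  Task 6: deadline = 15
  Task 5: deadline = 21
  Task 4: deadline = 36
  Task 3: deadline = 37
Priority order (highest first): [1, 2, 6, 5, 4, 3]
Highest priority task = 1

1


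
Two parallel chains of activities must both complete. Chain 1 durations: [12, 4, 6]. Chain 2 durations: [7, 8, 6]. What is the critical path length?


Path A total = 12 + 4 + 6 = 22
Path B total = 7 + 8 + 6 = 21
Critical path = longest path = max(22, 21) = 22

22


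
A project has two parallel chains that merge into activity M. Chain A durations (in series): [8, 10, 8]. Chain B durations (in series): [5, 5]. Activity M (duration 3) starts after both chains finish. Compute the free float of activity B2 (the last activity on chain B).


ES(B2) = sum of predecessors on chain B = 5
EF(B2) = ES + duration = 5 + 5 = 10
Successor of B2 is M. ES(M) = max(sum(A), sum(B)) = max(26, 10) = 26
Free float = ES(successor) - EF(current) = 26 - 10 = 16

16


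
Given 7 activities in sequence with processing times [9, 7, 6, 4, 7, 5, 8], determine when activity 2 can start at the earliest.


Activity 2 starts after activities 1 through 1 complete.
Predecessor durations: [9]
ES = 9 = 9

9


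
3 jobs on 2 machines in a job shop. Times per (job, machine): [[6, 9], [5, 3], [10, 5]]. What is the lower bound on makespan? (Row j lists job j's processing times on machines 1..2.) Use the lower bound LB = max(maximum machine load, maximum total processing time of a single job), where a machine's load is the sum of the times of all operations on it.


Machine loads:
  Machine 1: 6 + 5 + 10 = 21
  Machine 2: 9 + 3 + 5 = 17
Max machine load = 21
Job totals:
  Job 1: 15
  Job 2: 8
  Job 3: 15
Max job total = 15
Lower bound = max(21, 15) = 21

21


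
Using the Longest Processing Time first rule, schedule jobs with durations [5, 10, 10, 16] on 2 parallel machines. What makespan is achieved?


Sort jobs in decreasing order (LPT): [16, 10, 10, 5]
Assign each job to the least loaded machine:
  Machine 1: jobs [16, 5], load = 21
  Machine 2: jobs [10, 10], load = 20
Makespan = max load = 21

21


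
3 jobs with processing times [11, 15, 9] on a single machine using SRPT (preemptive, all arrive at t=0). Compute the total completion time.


Since all jobs arrive at t=0, SRPT equals SPT ordering.
SPT order: [9, 11, 15]
Completion times:
  Job 1: p=9, C=9
  Job 2: p=11, C=20
  Job 3: p=15, C=35
Total completion time = 9 + 20 + 35 = 64

64


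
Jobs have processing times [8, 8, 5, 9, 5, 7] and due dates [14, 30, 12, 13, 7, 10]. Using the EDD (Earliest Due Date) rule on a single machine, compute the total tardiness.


Sort by due date (EDD order): [(5, 7), (7, 10), (5, 12), (9, 13), (8, 14), (8, 30)]
Compute completion times and tardiness:
  Job 1: p=5, d=7, C=5, tardiness=max(0,5-7)=0
  Job 2: p=7, d=10, C=12, tardiness=max(0,12-10)=2
  Job 3: p=5, d=12, C=17, tardiness=max(0,17-12)=5
  Job 4: p=9, d=13, C=26, tardiness=max(0,26-13)=13
  Job 5: p=8, d=14, C=34, tardiness=max(0,34-14)=20
  Job 6: p=8, d=30, C=42, tardiness=max(0,42-30)=12
Total tardiness = 52

52


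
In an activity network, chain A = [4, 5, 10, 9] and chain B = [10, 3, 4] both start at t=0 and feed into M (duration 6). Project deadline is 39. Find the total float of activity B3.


Forward pass: ES(B3) = sum of predecessors on chain B = 13
EF = ES + duration = 13 + 4 = 17
Backward pass: LF(M) = deadline = 39; LS(M) = 39 - 6 = 33
LF(B3) = LS(M) - sum(successors on chain B) = 33 - 0 = 33
LS = LF - duration = 33 - 4 = 29
Total float = LS - ES = 29 - 13 = 16

16


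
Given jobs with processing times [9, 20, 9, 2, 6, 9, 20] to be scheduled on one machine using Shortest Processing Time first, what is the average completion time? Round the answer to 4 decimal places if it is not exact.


Sort jobs by processing time (SPT order): [2, 6, 9, 9, 9, 20, 20]
Compute completion times sequentially:
  Job 1: processing = 2, completes at 2
  Job 2: processing = 6, completes at 8
  Job 3: processing = 9, completes at 17
  Job 4: processing = 9, completes at 26
  Job 5: processing = 9, completes at 35
  Job 6: processing = 20, completes at 55
  Job 7: processing = 20, completes at 75
Sum of completion times = 218
Average completion time = 218/7 = 31.1429

31.1429


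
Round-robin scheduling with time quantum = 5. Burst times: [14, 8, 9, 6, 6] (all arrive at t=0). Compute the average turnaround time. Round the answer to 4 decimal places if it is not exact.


Time quantum = 5
Execution trace:
  J1 runs 5 units, time = 5
  J2 runs 5 units, time = 10
  J3 runs 5 units, time = 15
  J4 runs 5 units, time = 20
  J5 runs 5 units, time = 25
  J1 runs 5 units, time = 30
  J2 runs 3 units, time = 33
  J3 runs 4 units, time = 37
  J4 runs 1 units, time = 38
  J5 runs 1 units, time = 39
  J1 runs 4 units, time = 43
Finish times: [43, 33, 37, 38, 39]
Average turnaround = 190/5 = 38.0

38.0


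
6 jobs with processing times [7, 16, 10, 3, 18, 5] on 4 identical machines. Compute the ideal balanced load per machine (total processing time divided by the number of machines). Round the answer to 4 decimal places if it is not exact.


Total processing time = 7 + 16 + 10 + 3 + 18 + 5 = 59
Number of machines = 4
Ideal balanced load = 59 / 4 = 14.75

14.75


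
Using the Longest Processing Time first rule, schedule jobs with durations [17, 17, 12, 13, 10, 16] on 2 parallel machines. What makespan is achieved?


Sort jobs in decreasing order (LPT): [17, 17, 16, 13, 12, 10]
Assign each job to the least loaded machine:
  Machine 1: jobs [17, 16, 10], load = 43
  Machine 2: jobs [17, 13, 12], load = 42
Makespan = max load = 43

43


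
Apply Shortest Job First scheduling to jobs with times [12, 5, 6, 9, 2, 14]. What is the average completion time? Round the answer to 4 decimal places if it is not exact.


SJF order (ascending): [2, 5, 6, 9, 12, 14]
Completion times:
  Job 1: burst=2, C=2
  Job 2: burst=5, C=7
  Job 3: burst=6, C=13
  Job 4: burst=9, C=22
  Job 5: burst=12, C=34
  Job 6: burst=14, C=48
Average completion = 126/6 = 21.0

21.0


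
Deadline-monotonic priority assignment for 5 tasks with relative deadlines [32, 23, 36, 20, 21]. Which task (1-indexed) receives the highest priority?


Sort tasks by relative deadline (ascending):
  Task 4: deadline = 20
  Task 5: deadline = 21
  Task 2: deadline = 23
  Task 1: deadline = 32
  Task 3: deadline = 36
Priority order (highest first): [4, 5, 2, 1, 3]
Highest priority task = 4

4


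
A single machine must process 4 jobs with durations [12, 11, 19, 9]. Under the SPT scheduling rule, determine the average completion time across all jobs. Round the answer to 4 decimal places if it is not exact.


Sort jobs by processing time (SPT order): [9, 11, 12, 19]
Compute completion times sequentially:
  Job 1: processing = 9, completes at 9
  Job 2: processing = 11, completes at 20
  Job 3: processing = 12, completes at 32
  Job 4: processing = 19, completes at 51
Sum of completion times = 112
Average completion time = 112/4 = 28.0

28.0


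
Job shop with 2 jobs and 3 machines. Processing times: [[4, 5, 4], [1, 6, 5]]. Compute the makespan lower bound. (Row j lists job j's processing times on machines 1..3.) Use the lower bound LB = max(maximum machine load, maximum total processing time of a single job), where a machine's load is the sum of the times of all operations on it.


Machine loads:
  Machine 1: 4 + 1 = 5
  Machine 2: 5 + 6 = 11
  Machine 3: 4 + 5 = 9
Max machine load = 11
Job totals:
  Job 1: 13
  Job 2: 12
Max job total = 13
Lower bound = max(11, 13) = 13

13


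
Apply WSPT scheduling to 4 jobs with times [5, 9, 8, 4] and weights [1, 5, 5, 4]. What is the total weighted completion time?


Compute p/w ratios and sort ascending (WSPT): [(4, 4), (8, 5), (9, 5), (5, 1)]
Compute weighted completion times:
  Job (p=4,w=4): C=4, w*C=4*4=16
  Job (p=8,w=5): C=12, w*C=5*12=60
  Job (p=9,w=5): C=21, w*C=5*21=105
  Job (p=5,w=1): C=26, w*C=1*26=26
Total weighted completion time = 207

207


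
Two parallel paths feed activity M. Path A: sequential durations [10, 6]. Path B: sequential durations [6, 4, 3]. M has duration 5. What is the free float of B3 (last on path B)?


ES(B3) = sum of predecessors on chain B = 10
EF(B3) = ES + duration = 10 + 3 = 13
Successor of B3 is M. ES(M) = max(sum(A), sum(B)) = max(16, 13) = 16
Free float = ES(successor) - EF(current) = 16 - 13 = 3

3


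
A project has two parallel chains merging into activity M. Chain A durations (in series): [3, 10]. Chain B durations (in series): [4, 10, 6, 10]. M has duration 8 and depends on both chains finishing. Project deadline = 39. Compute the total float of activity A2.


Forward pass: ES(A2) = sum of predecessors on chain A = 3
EF = ES + duration = 3 + 10 = 13
Backward pass: LF(M) = deadline = 39; LS(M) = 39 - 8 = 31
LF(A2) = LS(M) - sum(successors on chain A) = 31 - 0 = 31
LS = LF - duration = 31 - 10 = 21
Total float = LS - ES = 21 - 3 = 18

18


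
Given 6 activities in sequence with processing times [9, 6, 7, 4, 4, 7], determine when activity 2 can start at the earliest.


Activity 2 starts after activities 1 through 1 complete.
Predecessor durations: [9]
ES = 9 = 9

9


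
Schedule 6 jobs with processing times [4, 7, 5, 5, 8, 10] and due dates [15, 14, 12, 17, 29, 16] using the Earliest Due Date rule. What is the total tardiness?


Sort by due date (EDD order): [(5, 12), (7, 14), (4, 15), (10, 16), (5, 17), (8, 29)]
Compute completion times and tardiness:
  Job 1: p=5, d=12, C=5, tardiness=max(0,5-12)=0
  Job 2: p=7, d=14, C=12, tardiness=max(0,12-14)=0
  Job 3: p=4, d=15, C=16, tardiness=max(0,16-15)=1
  Job 4: p=10, d=16, C=26, tardiness=max(0,26-16)=10
  Job 5: p=5, d=17, C=31, tardiness=max(0,31-17)=14
  Job 6: p=8, d=29, C=39, tardiness=max(0,39-29)=10
Total tardiness = 35

35


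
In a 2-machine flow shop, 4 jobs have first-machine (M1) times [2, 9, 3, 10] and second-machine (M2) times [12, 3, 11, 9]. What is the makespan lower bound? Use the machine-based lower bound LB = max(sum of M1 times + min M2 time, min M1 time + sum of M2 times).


LB1 = sum(M1 times) + min(M2 times) = 24 + 3 = 27
LB2 = min(M1 times) + sum(M2 times) = 2 + 35 = 37
Lower bound = max(LB1, LB2) = max(27, 37) = 37

37


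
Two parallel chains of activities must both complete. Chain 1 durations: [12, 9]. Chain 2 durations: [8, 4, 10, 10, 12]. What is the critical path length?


Path A total = 12 + 9 = 21
Path B total = 8 + 4 + 10 + 10 + 12 = 44
Critical path = longest path = max(21, 44) = 44

44


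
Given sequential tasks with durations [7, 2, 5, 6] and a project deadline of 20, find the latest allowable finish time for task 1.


LF(activity 1) = deadline - sum of successor durations
Successors: activities 2 through 4 with durations [2, 5, 6]
Sum of successor durations = 13
LF = 20 - 13 = 7

7


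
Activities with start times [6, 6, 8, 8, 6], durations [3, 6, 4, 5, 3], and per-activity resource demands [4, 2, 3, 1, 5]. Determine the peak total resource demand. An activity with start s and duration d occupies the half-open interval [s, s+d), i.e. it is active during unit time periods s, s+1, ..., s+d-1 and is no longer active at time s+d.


Each activity i is active on [start_i, start_i + duration_i).
Compute total resource usage per time slot:
  t=0: active resources = [], total = 0
  t=1: active resources = [], total = 0
  t=2: active resources = [], total = 0
  t=3: active resources = [], total = 0
  t=4: active resources = [], total = 0
  t=5: active resources = [], total = 0
  t=6: active resources = [4, 2, 5], total = 11
  t=7: active resources = [4, 2, 5], total = 11
  t=8: active resources = [4, 2, 3, 1, 5], total = 15
  t=9: active resources = [2, 3, 1], total = 6
  t=10: active resources = [2, 3, 1], total = 6
  t=11: active resources = [2, 3, 1], total = 6
  t=12: active resources = [1], total = 1
Peak resource demand = 15

15


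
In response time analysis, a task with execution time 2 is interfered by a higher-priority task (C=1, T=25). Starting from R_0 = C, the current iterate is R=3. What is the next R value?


R_next = C + ceil(R_prev / T_hp) * C_hp
ceil(3 / 25) = ceil(0.12) = 1
Interference = 1 * 1 = 1
R_next = 2 + 1 = 3
R_next = R_prev, so the iteration has converged (response time = 3).

3


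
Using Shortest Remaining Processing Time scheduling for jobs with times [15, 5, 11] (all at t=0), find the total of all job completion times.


Since all jobs arrive at t=0, SRPT equals SPT ordering.
SPT order: [5, 11, 15]
Completion times:
  Job 1: p=5, C=5
  Job 2: p=11, C=16
  Job 3: p=15, C=31
Total completion time = 5 + 16 + 31 = 52

52


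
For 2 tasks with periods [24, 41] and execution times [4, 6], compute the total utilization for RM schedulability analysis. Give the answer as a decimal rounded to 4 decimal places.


Compute individual utilizations (exact fractions):
  Task 1: C/T = 4/24 = 1/6 (approx. 0.1667)
  Task 2: C/T = 6/41 (approx. 0.1463)
Total utilization U = 1/6 + 6/41 = 77/246
Rounded to 4 decimal places: U = 0.3130
RM (Liu & Layland) bound for 2 tasks = 0.828427; compare with U = 77/246 (approx. 0.313008)
U <= bound, so schedulable by RM sufficient condition.

0.3130


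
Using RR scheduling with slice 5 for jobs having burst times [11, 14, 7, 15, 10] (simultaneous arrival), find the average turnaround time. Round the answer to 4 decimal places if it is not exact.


Time quantum = 5
Execution trace:
  J1 runs 5 units, time = 5
  J2 runs 5 units, time = 10
  J3 runs 5 units, time = 15
  J4 runs 5 units, time = 20
  J5 runs 5 units, time = 25
  J1 runs 5 units, time = 30
  J2 runs 5 units, time = 35
  J3 runs 2 units, time = 37
  J4 runs 5 units, time = 42
  J5 runs 5 units, time = 47
  J1 runs 1 units, time = 48
  J2 runs 4 units, time = 52
  J4 runs 5 units, time = 57
Finish times: [48, 52, 37, 57, 47]
Average turnaround = 241/5 = 48.2

48.2


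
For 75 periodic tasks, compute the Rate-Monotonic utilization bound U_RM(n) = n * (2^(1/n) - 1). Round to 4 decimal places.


Compute 2^(1/75) = 1.0092848012
Subtract 1: 1.0092848012 - 1 = 0.0092848012
Multiply by n: 75 * 0.0092848012 = 0.6963600900
Round to 4 dp: 0.6964

0.6964


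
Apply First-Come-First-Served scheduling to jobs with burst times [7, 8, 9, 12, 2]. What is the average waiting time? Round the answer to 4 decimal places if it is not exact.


FCFS order (as given): [7, 8, 9, 12, 2]
Waiting times:
  Job 1: wait = 0
  Job 2: wait = 7
  Job 3: wait = 15
  Job 4: wait = 24
  Job 5: wait = 36
Sum of waiting times = 82
Average waiting time = 82/5 = 16.4

16.4


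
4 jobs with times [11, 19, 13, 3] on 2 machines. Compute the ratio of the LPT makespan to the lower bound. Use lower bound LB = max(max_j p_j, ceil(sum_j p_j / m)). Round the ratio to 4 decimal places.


LPT order: [19, 13, 11, 3]
Machine loads after assignment: [22, 24]
LPT makespan = 24
Lower bound = max(max_job, ceil(total/2)) = max(19, 23) = 23
Ratio = 24 / 23 = 1.0435

1.0435


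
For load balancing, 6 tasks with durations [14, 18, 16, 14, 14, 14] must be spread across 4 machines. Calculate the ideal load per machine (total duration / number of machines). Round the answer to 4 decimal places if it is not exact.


Total processing time = 14 + 18 + 16 + 14 + 14 + 14 = 90
Number of machines = 4
Ideal balanced load = 90 / 4 = 22.5

22.5


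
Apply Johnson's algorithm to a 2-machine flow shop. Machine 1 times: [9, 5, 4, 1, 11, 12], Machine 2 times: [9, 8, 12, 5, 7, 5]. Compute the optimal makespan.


Apply Johnson's rule:
  Group 1 (a <= b): [(4, 1, 5), (3, 4, 12), (2, 5, 8), (1, 9, 9)]
  Group 2 (a > b): [(5, 11, 7), (6, 12, 5)]
Optimal job order: [4, 3, 2, 1, 5, 6]
Schedule:
  Job 4: M1 done at 1, M2 done at 6
  Job 3: M1 done at 5, M2 done at 18
  Job 2: M1 done at 10, M2 done at 26
  Job 1: M1 done at 19, M2 done at 35
  Job 5: M1 done at 30, M2 done at 42
  Job 6: M1 done at 42, M2 done at 47
Makespan = 47

47


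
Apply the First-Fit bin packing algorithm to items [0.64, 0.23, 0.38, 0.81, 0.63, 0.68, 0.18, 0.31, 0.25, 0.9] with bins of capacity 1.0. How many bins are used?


Place items sequentially using First-Fit:
  Item 0.64 -> new Bin 1
  Item 0.23 -> Bin 1 (now 0.87)
  Item 0.38 -> new Bin 2
  Item 0.81 -> new Bin 3
  Item 0.63 -> new Bin 4
  Item 0.68 -> new Bin 5
  Item 0.18 -> Bin 2 (now 0.56)
  Item 0.31 -> Bin 2 (now 0.87)
  Item 0.25 -> Bin 4 (now 0.88)
  Item 0.9 -> new Bin 6
Total bins used = 6

6


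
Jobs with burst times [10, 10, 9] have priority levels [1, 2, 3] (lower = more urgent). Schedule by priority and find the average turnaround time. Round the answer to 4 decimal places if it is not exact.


Sort by priority (ascending = highest first):
Order: [(1, 10), (2, 10), (3, 9)]
Completion times:
  Priority 1, burst=10, C=10
  Priority 2, burst=10, C=20
  Priority 3, burst=9, C=29
Average turnaround = 59/3 = 19.6667

19.6667


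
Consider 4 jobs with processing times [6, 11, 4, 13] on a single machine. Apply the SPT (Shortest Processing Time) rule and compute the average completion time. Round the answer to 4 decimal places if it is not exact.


Sort jobs by processing time (SPT order): [4, 6, 11, 13]
Compute completion times sequentially:
  Job 1: processing = 4, completes at 4
  Job 2: processing = 6, completes at 10
  Job 3: processing = 11, completes at 21
  Job 4: processing = 13, completes at 34
Sum of completion times = 69
Average completion time = 69/4 = 17.25

17.25


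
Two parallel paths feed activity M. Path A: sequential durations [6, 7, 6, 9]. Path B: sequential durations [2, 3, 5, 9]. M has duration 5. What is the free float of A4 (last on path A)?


ES(A4) = sum of predecessors on chain A = 19
EF(A4) = ES + duration = 19 + 9 = 28
Successor of A4 is M. ES(M) = max(sum(A), sum(B)) = max(28, 19) = 28
Free float = ES(successor) - EF(current) = 28 - 28 = 0

0


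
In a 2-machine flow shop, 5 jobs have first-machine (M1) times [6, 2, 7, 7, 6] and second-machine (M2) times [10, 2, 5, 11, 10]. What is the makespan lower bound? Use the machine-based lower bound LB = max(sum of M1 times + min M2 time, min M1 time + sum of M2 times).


LB1 = sum(M1 times) + min(M2 times) = 28 + 2 = 30
LB2 = min(M1 times) + sum(M2 times) = 2 + 38 = 40
Lower bound = max(LB1, LB2) = max(30, 40) = 40

40


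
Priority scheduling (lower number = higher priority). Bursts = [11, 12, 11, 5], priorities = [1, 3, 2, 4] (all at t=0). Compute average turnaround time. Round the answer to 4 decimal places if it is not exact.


Sort by priority (ascending = highest first):
Order: [(1, 11), (2, 11), (3, 12), (4, 5)]
Completion times:
  Priority 1, burst=11, C=11
  Priority 2, burst=11, C=22
  Priority 3, burst=12, C=34
  Priority 4, burst=5, C=39
Average turnaround = 106/4 = 26.5

26.5


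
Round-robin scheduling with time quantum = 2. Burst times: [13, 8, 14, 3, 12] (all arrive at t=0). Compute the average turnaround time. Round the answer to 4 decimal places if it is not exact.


Time quantum = 2
Execution trace:
  J1 runs 2 units, time = 2
  J2 runs 2 units, time = 4
  J3 runs 2 units, time = 6
  J4 runs 2 units, time = 8
  J5 runs 2 units, time = 10
  J1 runs 2 units, time = 12
  J2 runs 2 units, time = 14
  J3 runs 2 units, time = 16
  J4 runs 1 units, time = 17
  J5 runs 2 units, time = 19
  J1 runs 2 units, time = 21
  J2 runs 2 units, time = 23
  J3 runs 2 units, time = 25
  J5 runs 2 units, time = 27
  J1 runs 2 units, time = 29
  J2 runs 2 units, time = 31
  J3 runs 2 units, time = 33
  J5 runs 2 units, time = 35
  J1 runs 2 units, time = 37
  J3 runs 2 units, time = 39
  J5 runs 2 units, time = 41
  J1 runs 2 units, time = 43
  J3 runs 2 units, time = 45
  J5 runs 2 units, time = 47
  J1 runs 1 units, time = 48
  J3 runs 2 units, time = 50
Finish times: [48, 31, 50, 17, 47]
Average turnaround = 193/5 = 38.6

38.6


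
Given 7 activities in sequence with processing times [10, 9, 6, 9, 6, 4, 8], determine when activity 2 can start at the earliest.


Activity 2 starts after activities 1 through 1 complete.
Predecessor durations: [10]
ES = 10 = 10

10


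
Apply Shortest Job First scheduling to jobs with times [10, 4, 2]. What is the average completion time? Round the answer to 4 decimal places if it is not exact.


SJF order (ascending): [2, 4, 10]
Completion times:
  Job 1: burst=2, C=2
  Job 2: burst=4, C=6
  Job 3: burst=10, C=16
Average completion = 24/3 = 8.0

8.0


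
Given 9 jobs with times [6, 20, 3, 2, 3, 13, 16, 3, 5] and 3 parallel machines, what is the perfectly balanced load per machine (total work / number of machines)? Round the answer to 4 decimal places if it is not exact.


Total processing time = 6 + 20 + 3 + 2 + 3 + 13 + 16 + 3 + 5 = 71
Number of machines = 3
Ideal balanced load = 71 / 3 = 23.6667

23.6667


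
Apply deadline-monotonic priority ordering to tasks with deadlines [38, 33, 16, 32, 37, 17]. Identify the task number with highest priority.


Sort tasks by relative deadline (ascending):
  Task 3: deadline = 16
  Task 6: deadline = 17
  Task 4: deadline = 32
  Task 2: deadline = 33
  Task 5: deadline = 37
  Task 1: deadline = 38
Priority order (highest first): [3, 6, 4, 2, 5, 1]
Highest priority task = 3

3


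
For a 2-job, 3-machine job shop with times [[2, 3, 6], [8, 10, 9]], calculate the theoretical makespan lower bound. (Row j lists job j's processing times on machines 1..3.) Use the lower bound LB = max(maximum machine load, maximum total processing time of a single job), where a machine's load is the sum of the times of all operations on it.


Machine loads:
  Machine 1: 2 + 8 = 10
  Machine 2: 3 + 10 = 13
  Machine 3: 6 + 9 = 15
Max machine load = 15
Job totals:
  Job 1: 11
  Job 2: 27
Max job total = 27
Lower bound = max(15, 27) = 27

27


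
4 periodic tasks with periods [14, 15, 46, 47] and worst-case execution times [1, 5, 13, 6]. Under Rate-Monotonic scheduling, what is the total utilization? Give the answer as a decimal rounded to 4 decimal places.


Compute individual utilizations (exact fractions):
  Task 1: C/T = 1/14 (approx. 0.0714)
  Task 2: C/T = 5/15 = 1/3 (approx. 0.3333)
  Task 3: C/T = 13/46 (approx. 0.2826)
  Task 4: C/T = 6/47 (approx. 0.1277)
Total utilization U = 1/14 + 1/3 + 13/46 + 6/47 = 18502/22701
Rounded to 4 decimal places: U = 0.8150
RM (Liu & Layland) bound for 4 tasks = 0.756828; compare with U = 18502/22701 (approx. 0.815030)
bound < U <= 1, so the RM sufficient condition is not met (inconclusive; an exact test such as response-time analysis is needed).

0.8150


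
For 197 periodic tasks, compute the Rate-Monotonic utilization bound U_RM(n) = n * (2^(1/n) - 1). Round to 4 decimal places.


Compute 2^(1/197) = 1.0035247108
Subtract 1: 1.0035247108 - 1 = 0.0035247108
Multiply by n: 197 * 0.0035247108 = 0.6943680276
Round to 4 dp: 0.6944

0.6944


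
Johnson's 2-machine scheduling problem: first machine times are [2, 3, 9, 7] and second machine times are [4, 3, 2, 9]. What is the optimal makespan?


Apply Johnson's rule:
  Group 1 (a <= b): [(1, 2, 4), (2, 3, 3), (4, 7, 9)]
  Group 2 (a > b): [(3, 9, 2)]
Optimal job order: [1, 2, 4, 3]
Schedule:
  Job 1: M1 done at 2, M2 done at 6
  Job 2: M1 done at 5, M2 done at 9
  Job 4: M1 done at 12, M2 done at 21
  Job 3: M1 done at 21, M2 done at 23
Makespan = 23

23


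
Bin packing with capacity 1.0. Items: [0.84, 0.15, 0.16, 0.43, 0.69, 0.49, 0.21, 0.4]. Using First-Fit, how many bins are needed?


Place items sequentially using First-Fit:
  Item 0.84 -> new Bin 1
  Item 0.15 -> Bin 1 (now 0.99)
  Item 0.16 -> new Bin 2
  Item 0.43 -> Bin 2 (now 0.59)
  Item 0.69 -> new Bin 3
  Item 0.49 -> new Bin 4
  Item 0.21 -> Bin 2 (now 0.8)
  Item 0.4 -> Bin 4 (now 0.89)
Total bins used = 4

4


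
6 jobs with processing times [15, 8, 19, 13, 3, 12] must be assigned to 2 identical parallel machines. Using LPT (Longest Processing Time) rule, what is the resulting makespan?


Sort jobs in decreasing order (LPT): [19, 15, 13, 12, 8, 3]
Assign each job to the least loaded machine:
  Machine 1: jobs [19, 12, 3], load = 34
  Machine 2: jobs [15, 13, 8], load = 36
Makespan = max load = 36

36


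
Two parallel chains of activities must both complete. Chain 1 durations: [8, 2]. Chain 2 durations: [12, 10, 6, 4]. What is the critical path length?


Path A total = 8 + 2 = 10
Path B total = 12 + 10 + 6 + 4 = 32
Critical path = longest path = max(10, 32) = 32

32


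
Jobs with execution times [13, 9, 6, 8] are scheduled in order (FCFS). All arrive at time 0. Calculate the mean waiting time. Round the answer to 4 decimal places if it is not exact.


FCFS order (as given): [13, 9, 6, 8]
Waiting times:
  Job 1: wait = 0
  Job 2: wait = 13
  Job 3: wait = 22
  Job 4: wait = 28
Sum of waiting times = 63
Average waiting time = 63/4 = 15.75

15.75


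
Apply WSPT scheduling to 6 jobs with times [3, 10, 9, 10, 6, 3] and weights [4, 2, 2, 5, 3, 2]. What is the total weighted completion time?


Compute p/w ratios and sort ascending (WSPT): [(3, 4), (3, 2), (10, 5), (6, 3), (9, 2), (10, 2)]
Compute weighted completion times:
  Job (p=3,w=4): C=3, w*C=4*3=12
  Job (p=3,w=2): C=6, w*C=2*6=12
  Job (p=10,w=5): C=16, w*C=5*16=80
  Job (p=6,w=3): C=22, w*C=3*22=66
  Job (p=9,w=2): C=31, w*C=2*31=62
  Job (p=10,w=2): C=41, w*C=2*41=82
Total weighted completion time = 314

314


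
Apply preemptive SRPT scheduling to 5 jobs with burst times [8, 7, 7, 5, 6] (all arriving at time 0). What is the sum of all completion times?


Since all jobs arrive at t=0, SRPT equals SPT ordering.
SPT order: [5, 6, 7, 7, 8]
Completion times:
  Job 1: p=5, C=5
  Job 2: p=6, C=11
  Job 3: p=7, C=18
  Job 4: p=7, C=25
  Job 5: p=8, C=33
Total completion time = 5 + 11 + 18 + 25 + 33 = 92

92


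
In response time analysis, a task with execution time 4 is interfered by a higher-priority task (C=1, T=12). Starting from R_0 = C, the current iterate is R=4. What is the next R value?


R_next = C + ceil(R_prev / T_hp) * C_hp
ceil(4 / 12) = ceil(0.3333) = 1
Interference = 1 * 1 = 1
R_next = 4 + 1 = 5

5


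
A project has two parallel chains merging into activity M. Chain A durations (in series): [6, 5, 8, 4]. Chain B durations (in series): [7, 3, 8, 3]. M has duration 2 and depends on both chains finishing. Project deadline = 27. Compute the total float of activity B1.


Forward pass: ES(B1) = sum of predecessors on chain B = 0
EF = ES + duration = 0 + 7 = 7
Backward pass: LF(M) = deadline = 27; LS(M) = 27 - 2 = 25
LF(B1) = LS(M) - sum(successors on chain B) = 25 - 14 = 11
LS = LF - duration = 11 - 7 = 4
Total float = LS - ES = 4 - 0 = 4

4


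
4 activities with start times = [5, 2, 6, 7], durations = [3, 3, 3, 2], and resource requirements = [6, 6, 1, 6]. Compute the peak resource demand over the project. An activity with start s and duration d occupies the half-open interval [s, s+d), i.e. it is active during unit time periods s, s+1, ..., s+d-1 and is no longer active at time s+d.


Each activity i is active on [start_i, start_i + duration_i).
Compute total resource usage per time slot:
  t=0: active resources = [], total = 0
  t=1: active resources = [], total = 0
  t=2: active resources = [6], total = 6
  t=3: active resources = [6], total = 6
  t=4: active resources = [6], total = 6
  t=5: active resources = [6], total = 6
  t=6: active resources = [6, 1], total = 7
  t=7: active resources = [6, 1, 6], total = 13
  t=8: active resources = [1, 6], total = 7
Peak resource demand = 13

13


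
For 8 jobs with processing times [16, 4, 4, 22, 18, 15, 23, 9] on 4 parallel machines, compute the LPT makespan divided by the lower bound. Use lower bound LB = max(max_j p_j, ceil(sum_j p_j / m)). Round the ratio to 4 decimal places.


LPT order: [23, 22, 18, 16, 15, 9, 4, 4]
Machine loads after assignment: [27, 26, 27, 31]
LPT makespan = 31
Lower bound = max(max_job, ceil(total/4)) = max(23, 28) = 28
Ratio = 31 / 28 = 1.1071

1.1071


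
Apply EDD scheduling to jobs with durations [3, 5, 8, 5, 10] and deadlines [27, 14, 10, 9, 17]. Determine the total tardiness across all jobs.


Sort by due date (EDD order): [(5, 9), (8, 10), (5, 14), (10, 17), (3, 27)]
Compute completion times and tardiness:
  Job 1: p=5, d=9, C=5, tardiness=max(0,5-9)=0
  Job 2: p=8, d=10, C=13, tardiness=max(0,13-10)=3
  Job 3: p=5, d=14, C=18, tardiness=max(0,18-14)=4
  Job 4: p=10, d=17, C=28, tardiness=max(0,28-17)=11
  Job 5: p=3, d=27, C=31, tardiness=max(0,31-27)=4
Total tardiness = 22

22
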